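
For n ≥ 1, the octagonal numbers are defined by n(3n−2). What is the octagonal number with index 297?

297·(3·297 − 2) = 297·889 = 264033.

264033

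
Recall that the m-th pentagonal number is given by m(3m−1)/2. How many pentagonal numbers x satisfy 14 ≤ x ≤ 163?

7

The n-th pentagonal number is n(3n−1)/2.
Smallest index with value ≥ 14: n = 4 (giving 22).
Largest index with value ≤ 163: n = 10 (giving 145).
Indices 4 through 10: 7 terms.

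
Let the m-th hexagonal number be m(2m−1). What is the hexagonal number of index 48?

4560

The 48th hexagonal number is n(2n−1) with n = 48.
48·(2·48 − 1) = 48·95 = 4560.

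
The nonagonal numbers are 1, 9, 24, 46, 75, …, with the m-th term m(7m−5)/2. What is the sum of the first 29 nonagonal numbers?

Σ i(7i−5)/2 = (7Σi² − 5Σi) / 2 over i = 1..29.
Σi = 435 and Σi² = 8555.
(7·8555 − 5·435) / 2 = 57710/2 = 28855.

28855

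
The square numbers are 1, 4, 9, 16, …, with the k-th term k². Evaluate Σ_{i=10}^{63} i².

85059

Σ_{i=10}^{63} i² = 85344 − 285 = 85059.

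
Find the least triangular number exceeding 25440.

Solve n(n+1)/2 > 25440 for integer n.
The largest n with value ≤ 25440 is 225 (since 25425 ≤ 25440 < 25651), so the first above is n = 226, value 25651.

25651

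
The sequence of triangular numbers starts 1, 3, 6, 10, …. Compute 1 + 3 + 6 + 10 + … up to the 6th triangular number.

Σ i(i+1)/2 = (Σi² + Σi) / 2 over i = 1..6.
Σi = 21 and Σi² = 91.
(1·91 + 1·21) / 2 = 112/2 = 56.

56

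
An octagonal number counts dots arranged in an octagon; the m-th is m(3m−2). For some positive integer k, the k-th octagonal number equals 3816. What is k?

36

Set n(3n−2) = 3816, giving 3n² − 2n − 3816 = 0.
The discriminant is 4 + 12·3816 = 45796, and √45796 = 214.
So n = (2 + 214) / 6 = 216/6 = 36.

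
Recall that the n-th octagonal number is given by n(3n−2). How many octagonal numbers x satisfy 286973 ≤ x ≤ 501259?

The n-th octagonal number is n(3n−2).
Smallest index with value ≥ 286973: n = 310 (giving 287680).
Largest index with value ≤ 501259: n = 409 (giving 501025).
Indices 310 through 409: 100 terms.

100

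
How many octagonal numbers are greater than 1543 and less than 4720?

16

The n-th octagonal number is n(3n−2).
Smallest index with value > 1543: n = 24 (giving 1680).
Largest index with value < 4720: n = 39 (giving 4485).
Indices 24 through 39: 16 terms.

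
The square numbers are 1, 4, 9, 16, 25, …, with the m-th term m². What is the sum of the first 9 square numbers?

285

Σ_{i=1}^{9} i² = 9·10·19/6 = 285.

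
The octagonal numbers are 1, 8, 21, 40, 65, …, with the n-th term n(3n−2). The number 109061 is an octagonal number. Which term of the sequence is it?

191

Set n(3n−2) = 109061, giving 3n² − 2n − 109061 = 0.
The discriminant is 4 + 12·109061 = 1308736, and √1308736 = 1144.
So n = (2 + 1144) / 6 = 1146/6 = 191.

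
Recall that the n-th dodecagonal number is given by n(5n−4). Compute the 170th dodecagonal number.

143820

The 170th dodecagonal number is n(5n−4) with n = 170.
170·(5·170 − 4) = 170·846 = 143820.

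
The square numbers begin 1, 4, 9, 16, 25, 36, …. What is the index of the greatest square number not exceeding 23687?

153

Solve n² ≤ 23687 for integer n.
n = 153 gives 23409 ≤ 23687, while n = 154 gives 23716 > 23687; so the answer is index 153.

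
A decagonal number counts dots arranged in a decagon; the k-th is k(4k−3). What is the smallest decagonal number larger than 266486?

267547

Solve n(4n−3) > 266486 for integer n.
The largest n with value ≤ 266486 is 258 (since 265482 ≤ 266486 < 267547), so the first above is n = 259, value 267547.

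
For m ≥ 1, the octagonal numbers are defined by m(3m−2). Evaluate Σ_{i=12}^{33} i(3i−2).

35079

Σ i(3i−2) = 3Σi² − 2Σi over i = 12..33.
Σi = 561 − 66 = 495 and Σi² = 12529 − 506 = 12023.
3·12023 − 2·495 = 35079.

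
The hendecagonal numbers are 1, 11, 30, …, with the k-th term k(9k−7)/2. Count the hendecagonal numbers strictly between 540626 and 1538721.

238

The n-th hendecagonal number is n(9n−7)/2.
Smallest index with value > 540626: n = 348 (giving 543750).
Largest index with value < 1538721: n = 585 (giving 1537965).
Indices 348 through 585: 238 terms.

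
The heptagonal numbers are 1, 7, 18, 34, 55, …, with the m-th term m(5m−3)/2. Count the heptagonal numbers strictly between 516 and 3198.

The n-th heptagonal number is n(5n−3)/2.
Smallest index with value > 516: n = 15 (giving 540).
Largest index with value < 3198: n = 36 (giving 3186).
Indices 15 through 36: 22 terms.

22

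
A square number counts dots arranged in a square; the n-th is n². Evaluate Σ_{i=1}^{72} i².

Σ_{i=1}^{72} i² = 72·73·145/6 = 127020.

127020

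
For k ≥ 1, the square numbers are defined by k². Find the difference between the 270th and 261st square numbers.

4779

270² = 72900 and 261² = 68121.
Difference: 72900 − 68121 = 4779.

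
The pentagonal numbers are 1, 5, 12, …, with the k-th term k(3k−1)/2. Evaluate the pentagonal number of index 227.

The 227th pentagonal number is n(3n−1)/2 with n = 227.
227·(3·227 − 1)/2 = 227·680/2 = 227·340 = 77180.

77180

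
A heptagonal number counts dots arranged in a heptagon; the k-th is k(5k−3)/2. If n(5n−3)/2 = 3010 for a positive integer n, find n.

Set n(5n−3)/2 = 3010, giving 5n² − 3n − 6020 = 0.
The discriminant is 9 + 40·3010 = 120409, and √120409 = 347.
So n = (3 + 347) / 10 = 350/10 = 35.

35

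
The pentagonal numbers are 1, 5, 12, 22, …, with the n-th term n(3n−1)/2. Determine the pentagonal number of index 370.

The 370th pentagonal number is n(3n−1)/2 with n = 370.
370·(3·370 − 1)/2 = 370·1109/2 = 205165.

205165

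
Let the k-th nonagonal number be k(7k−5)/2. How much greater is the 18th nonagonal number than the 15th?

339

18·(7·18 − 5)/2 = 1089 and 15·(7·15 − 5)/2 = 750.
Difference: 1089 − 750 = 339.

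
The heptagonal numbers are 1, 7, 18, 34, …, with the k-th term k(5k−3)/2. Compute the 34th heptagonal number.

2839

The 34th heptagonal number is n(5n−3)/2 with n = 34.
34·(5·34 − 3)/2 = 34·167/2 = 2839.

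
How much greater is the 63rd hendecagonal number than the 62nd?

Consecutive hendecagonal numbers differ by 9n − 8: here 9·63 − 8 = 559.

559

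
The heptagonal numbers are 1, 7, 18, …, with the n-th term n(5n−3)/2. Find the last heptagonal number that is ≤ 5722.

5688

Solve n(5n−3)/2 ≤ 5722 for integer n.
n = 48 gives 5688 ≤ 5722, while n = 49 gives 5929 > 5722; so the answer is 5688.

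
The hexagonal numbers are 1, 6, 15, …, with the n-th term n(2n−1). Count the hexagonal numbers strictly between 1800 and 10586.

43

The n-th hexagonal number is n(2n−1).
Smallest index with value > 1800: n = 31 (giving 1891).
Largest index with value < 10586: n = 73 (giving 10585).
Indices 31 through 73: 43 terms.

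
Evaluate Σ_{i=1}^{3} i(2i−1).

22

Σ i(2i−1) = 2Σi² − Σi over i = 1..3.
Σi = 6 and Σi² = 14.
2·14 − 1·6 = 22.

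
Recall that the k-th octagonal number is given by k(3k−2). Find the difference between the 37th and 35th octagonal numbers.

428

37·(3·37 − 2) = 4033 and 35·(3·35 − 2) = 3605.
Difference: 4033 − 3605 = 428.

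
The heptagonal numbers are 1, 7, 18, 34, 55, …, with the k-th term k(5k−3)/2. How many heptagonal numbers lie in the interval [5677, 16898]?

The n-th heptagonal number is n(5n−3)/2.
Smallest index with value ≥ 5677: n = 48 (giving 5688).
Largest index with value ≤ 16898: n = 82 (giving 16687).
Indices 48 through 82: 35 terms.

35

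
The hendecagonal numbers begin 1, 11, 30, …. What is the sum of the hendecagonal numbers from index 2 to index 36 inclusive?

70595

Σ i(9i−7)/2 = (9Σi² − 7Σi) / 2 over i = 2..36.
Σi = 666 − 1 = 665 and Σi² = 16206 − 1 = 16205.
(9·16205 − 7·665) / 2 = 141190/2 = 70595.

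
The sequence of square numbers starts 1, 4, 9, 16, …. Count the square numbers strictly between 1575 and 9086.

The n-th square number is n².
Smallest index with value > 1575: n = 40 (giving 1600).
Largest index with value < 9086: n = 95 (giving 9025).
Indices 40 through 95: 56 terms.

56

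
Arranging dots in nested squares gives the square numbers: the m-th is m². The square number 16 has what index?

We need n² = 16, so n = √16 = 4.

4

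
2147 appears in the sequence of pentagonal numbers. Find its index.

Set n(3n−1)/2 = 2147, giving 3n² − n − 4294 = 0.
The discriminant is 1 + 24·2147 = 51529, and √51529 = 227.
So n = (1 + 227) / 6 = 228/6 = 38.

38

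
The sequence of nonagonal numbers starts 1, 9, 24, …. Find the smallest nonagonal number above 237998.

Solve n(7n−5)/2 > 237998 for integer n.
The largest n with value ≤ 237998 is 261 (since 237771 ≤ 237998 < 239599), so the first above is n = 262, value 239599.

239599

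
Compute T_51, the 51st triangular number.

1326

The 51st triangular number is n(n+1)/2 with n = 51.
51·52/2 = 2652/2 = 1326.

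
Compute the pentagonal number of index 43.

2752

The 43rd pentagonal number is n(3n−1)/2 with n = 43.
43·(3·43 − 1)/2 = 43·128/2 = 43·64 = 2752.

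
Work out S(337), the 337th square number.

113569

The 337th square number is n² with n = 337.
337² = 113569.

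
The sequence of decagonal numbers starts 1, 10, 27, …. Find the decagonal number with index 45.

7965

The 45th decagonal number is n(4n−3) with n = 45.
45·(4·45 − 3) = 45·177 = 7965.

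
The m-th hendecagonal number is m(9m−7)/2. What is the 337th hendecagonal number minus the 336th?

3025

Consecutive hendecagonal numbers differ by 9n − 8: here 9·337 − 8 = 3025.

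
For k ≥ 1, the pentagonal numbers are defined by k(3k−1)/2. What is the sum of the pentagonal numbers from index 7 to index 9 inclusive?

279

Σ i(3i−1)/2 = (3Σi² − Σi) / 2 over i = 7..9.
Σi = 45 − 21 = 24 and Σi² = 285 − 91 = 194.
(3·194 − 1·24) / 2 = 558/2 = 279.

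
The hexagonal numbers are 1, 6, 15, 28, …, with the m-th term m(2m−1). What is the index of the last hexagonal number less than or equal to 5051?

50

Solve n(2n−1) ≤ 5051 for integer n.
n = 50 gives 4950 ≤ 5051, while n = 51 gives 5151 > 5051; so the answer is index 50.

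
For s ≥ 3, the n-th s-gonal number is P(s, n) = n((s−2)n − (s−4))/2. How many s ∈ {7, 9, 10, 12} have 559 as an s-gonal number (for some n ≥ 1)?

1

s = 7: P(7, 15) = 540 and P(7, 16) = 616; 559 is not s-gonal.
s = 9: P(9, 13) = 559. ✓
s = 10: P(10, 12) = 540 and P(10, 13) = 637; 559 is not s-gonal.
s = 12: P(12, 10) = 460 and P(12, 11) = 561; 559 is not s-gonal.
Hits: s ∈ {9} → 1.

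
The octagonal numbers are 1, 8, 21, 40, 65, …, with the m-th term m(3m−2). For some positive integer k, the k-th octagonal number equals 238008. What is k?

Set n(3n−2) = 238008, giving 3n² − 2n − 238008 = 0.
The discriminant is 4 + 12·238008 = 2856100, and √2856100 = 1690.
So n = (2 + 1690) / 6 = 1692/6 = 282.

282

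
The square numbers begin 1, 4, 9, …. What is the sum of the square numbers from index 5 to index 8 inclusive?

Σ_{i=5}^{8} i² = 204 − 30 = 174.

174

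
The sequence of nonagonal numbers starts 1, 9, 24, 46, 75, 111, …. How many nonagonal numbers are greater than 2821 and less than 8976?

22

The n-th nonagonal number is n(7n−5)/2.
Smallest index with value > 2821: n = 29 (giving 2871).
Largest index with value < 8976: n = 50 (giving 8625).
Indices 29 through 50: 22 terms.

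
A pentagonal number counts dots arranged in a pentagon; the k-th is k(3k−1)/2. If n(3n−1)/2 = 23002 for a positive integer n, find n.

Set n(3n−1)/2 = 23002, giving 3n² − n − 46004 = 0.
The discriminant is 1 + 24·23002 = 552049, and √552049 = 743.
So n = (1 + 743) / 6 = 744/6 = 124.
Check: 124·(3·124 − 1)/2 = 23002. ✓

124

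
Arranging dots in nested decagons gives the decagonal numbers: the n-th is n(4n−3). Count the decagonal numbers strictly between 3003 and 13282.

The n-th decagonal number is n(4n−3).
Smallest index with value > 3003: n = 28 (giving 3052).
Largest index with value < 13282: n = 57 (giving 12825).
Indices 28 through 57: 30 terms.

30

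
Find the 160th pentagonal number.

38320

The 160th pentagonal number is n(3n−1)/2 with n = 160.
160·(3·160 − 1)/2 = 160·479/2 = 38320.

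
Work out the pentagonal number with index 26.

The 26th pentagonal number is n(3n−1)/2 with n = 26.
26·(3·26 − 1)/2 = 26·77/2 = 1001.

1001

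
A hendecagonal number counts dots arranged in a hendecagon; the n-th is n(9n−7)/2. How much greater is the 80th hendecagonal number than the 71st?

80·(9·80 − 7)/2 = 28520 and 71·(9·71 − 7)/2 = 22436.
Difference: 28520 − 22436 = 6084.

6084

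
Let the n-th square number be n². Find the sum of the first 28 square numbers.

Σ_{i=1}^{28} i² = 28·29·57/6 = 7714.

7714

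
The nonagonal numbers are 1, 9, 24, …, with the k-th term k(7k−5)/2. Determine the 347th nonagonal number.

347·(7·347 − 5)/2 = 347·2424/2 = 347·1212 = 420564.

420564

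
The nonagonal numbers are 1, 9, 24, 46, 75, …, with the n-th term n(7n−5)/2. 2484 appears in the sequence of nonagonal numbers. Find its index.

Set n(7n−5)/2 = 2484, giving 7n² − 5n − 4968 = 0.
The discriminant is 25 + 56·2484 = 139129, and √139129 = 373.
So n = (5 + 373) / 14 = 378/14 = 27.

27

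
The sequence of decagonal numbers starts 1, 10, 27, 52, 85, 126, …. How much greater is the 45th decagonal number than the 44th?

Consecutive decagonal numbers differ by 8n − 7: here 8·45 − 7 = 353.

353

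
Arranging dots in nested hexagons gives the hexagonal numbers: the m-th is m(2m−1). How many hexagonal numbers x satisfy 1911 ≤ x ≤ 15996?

58

The n-th hexagonal number is n(2n−1).
Smallest index with value ≥ 1911: n = 32 (giving 2016).
Largest index with value ≤ 15996: n = 89 (giving 15753).
Indices 32 through 89: 58 terms.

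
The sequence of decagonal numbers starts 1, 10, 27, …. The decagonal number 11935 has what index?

55

Set n(4n−3) = 11935, giving 4n² − 3n − 11935 = 0.
The discriminant is 9 + 16·11935 = 190969, and √190969 = 437.
So n = (3 + 437) / 8 = 440/8 = 55.
Check: 55·(4·55 − 3) = 11935. ✓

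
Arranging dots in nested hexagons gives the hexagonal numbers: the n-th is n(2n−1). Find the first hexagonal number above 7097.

Solve n(2n−1) > 7097 for integer n.
The largest n with value ≤ 7097 is 59 (since 6903 ≤ 7097 < 7140), so the first above is n = 60, value 7140.

7140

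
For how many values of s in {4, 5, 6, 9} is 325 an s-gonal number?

s = 4: P(4, 18) = 324 and P(4, 19) = 361; 325 is not s-gonal.
s = 5: P(5, 14) = 287 and P(5, 15) = 330; 325 is not s-gonal.
s = 6: P(6, 13) = 325. ✓
s = 9: P(9, 10) = 325. ✓
Hits: s ∈ {6, 9} → 2.

2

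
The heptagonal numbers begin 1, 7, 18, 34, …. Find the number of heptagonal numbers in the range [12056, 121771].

The n-th heptagonal number is n(5n−3)/2.
Smallest index with value ≥ 12056: n = 70 (giving 12145).
Largest index with value ≤ 121771: n = 221 (giving 121771).
Indices 70 through 221: 152 terms.

152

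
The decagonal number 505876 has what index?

Set n(4n−3) = 505876, giving 4n² − 3n − 505876 = 0.
The discriminant is 9 + 16·505876 = 8094025, and √8094025 = 2845.
So n = (3 + 2845) / 8 = 2848/8 = 356.
Check: 356·(4·356 − 3) = 505876. ✓

356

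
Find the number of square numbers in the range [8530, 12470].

19

The n-th square number is n².
Smallest index with value ≥ 8530: n = 93 (giving 8649).
Largest index with value ≤ 12470: n = 111 (giving 12321).
Indices 93 through 111: 19 terms.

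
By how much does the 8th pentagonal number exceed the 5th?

57

8·(3·8 − 1)/2 = 92 and 5·(3·5 − 1)/2 = 35.
Difference: 92 − 35 = 57.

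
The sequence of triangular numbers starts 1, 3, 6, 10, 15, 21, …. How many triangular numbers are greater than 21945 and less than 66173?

The n-th triangular number is n(n+1)/2.
Smallest index with value > 21945: n = 210 (giving 22155).
Largest index with value < 66173: n = 363 (giving 66066).
Indices 210 through 363: 154 terms.

154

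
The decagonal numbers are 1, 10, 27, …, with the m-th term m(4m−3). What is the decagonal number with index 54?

11502

The 54th decagonal number is n(4n−3) with n = 54.
54·(4·54 − 3) = 54·213 = 11502.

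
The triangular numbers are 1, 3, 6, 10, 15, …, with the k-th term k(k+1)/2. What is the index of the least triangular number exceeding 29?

Solve n(n+1)/2 > 29 for integer n.
The largest n with value ≤ 29 is 7 (since 28 ≤ 29 < 36), so the first above is n = 8, value 36.

8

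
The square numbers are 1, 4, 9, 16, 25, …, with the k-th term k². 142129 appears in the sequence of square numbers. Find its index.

377

We need n² = 142129, so n = √142129 = 377.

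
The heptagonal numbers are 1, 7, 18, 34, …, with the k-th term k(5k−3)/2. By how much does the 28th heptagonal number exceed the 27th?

Consecutive heptagonal numbers differ by 5n − 4: here 5·28 − 4 = 136.

136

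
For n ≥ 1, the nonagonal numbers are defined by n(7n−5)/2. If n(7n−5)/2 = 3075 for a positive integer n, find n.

Set n(7n−5)/2 = 3075, giving 7n² − 5n − 6150 = 0.
So n = (5 + 415) / 14 = 420/14 = 30.

30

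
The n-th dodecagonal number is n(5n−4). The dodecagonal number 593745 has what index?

Set n(5n−4) = 593745, giving 5n² − 4n − 593745 = 0.
The discriminant is 16 + 20·593745 = 11874916, and √11874916 = 3446.
So n = (4 + 3446) / 10 = 3450/10 = 345.
Check: 345·(5·345 − 4) = 593745. ✓

345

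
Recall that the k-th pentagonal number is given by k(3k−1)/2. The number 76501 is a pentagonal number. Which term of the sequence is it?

226

Set n(3n−1)/2 = 76501, giving 3n² − n − 153002 = 0.
The discriminant is 1 + 24·76501 = 1836025, and √1836025 = 1355.
So n = (1 + 1355) / 6 = 1356/6 = 226.
Check: 226·(3·226 − 1)/2 = 76501. ✓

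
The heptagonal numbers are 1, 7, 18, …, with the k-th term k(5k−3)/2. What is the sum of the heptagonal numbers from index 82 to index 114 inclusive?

794959

Σ i(5i−3)/2 = (5Σi² − 3Σi) / 2 over i = 82..114.
Σi = 6555 − 3321 = 3234 and Σi² = 500365 − 180441 = 319924.
(5·319924 − 3·3234) / 2 = 1589918/2 = 794959.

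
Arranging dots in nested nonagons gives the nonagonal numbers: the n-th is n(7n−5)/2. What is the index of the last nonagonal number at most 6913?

44

Solve n(7n−5)/2 ≤ 6913 for integer n.
n = 44 gives 6666 ≤ 6913, while n = 45 gives 6975 > 6913; so the answer is index 44.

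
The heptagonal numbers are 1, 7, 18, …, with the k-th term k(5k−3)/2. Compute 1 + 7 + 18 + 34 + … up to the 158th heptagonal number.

3299356

Σ i(5i−3)/2 = (5Σi² − 3Σi) / 2 over i = 1..158.
Σi = 12561 and Σi² = 1327279.
(5·1327279 − 3·12561) / 2 = 6598712/2 = 3299356.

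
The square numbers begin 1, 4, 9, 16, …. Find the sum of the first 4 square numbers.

30

Σ_{i=1}^{4} i² = 4·5·9/6 = 30.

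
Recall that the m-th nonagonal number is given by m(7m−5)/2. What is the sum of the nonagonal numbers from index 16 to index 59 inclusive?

Σ i(7i−5)/2 = (7Σi² − 5Σi) / 2 over i = 16..59.
Σi = 1770 − 120 = 1650 and Σi² = 70210 − 1240 = 68970.
(7·68970 − 5·1650) / 2 = 474540/2 = 237270.

237270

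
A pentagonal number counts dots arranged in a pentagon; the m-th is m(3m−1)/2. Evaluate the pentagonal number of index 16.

The 16th pentagonal number is n(3n−1)/2 with n = 16.
16·(3·16 − 1)/2 = 16·47/2 = 376.

376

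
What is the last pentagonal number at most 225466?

Solve n(3n−1)/2 ≤ 225466 for integer n.
n = 387 gives 224460 ≤ 225466, while n = 388 gives 225622 > 225466; so the answer is 224460.

224460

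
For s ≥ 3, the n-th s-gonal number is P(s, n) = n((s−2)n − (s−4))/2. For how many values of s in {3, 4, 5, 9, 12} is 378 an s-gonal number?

s = 3: P(3, 27) = 378. ✓
s = 4: P(4, 19) = 361 and P(4, 20) = 400; 378 is not s-gonal.
s = 5: P(5, 16) = 376 and P(5, 17) = 425; 378 is not s-gonal.
s = 9: P(9, 10) = 325 and P(9, 11) = 396; 378 is not s-gonal.
s = 12: P(12, 9) = 369 and P(12, 10) = 460; 378 is not s-gonal.
Hits: s ∈ {3} → 1.

1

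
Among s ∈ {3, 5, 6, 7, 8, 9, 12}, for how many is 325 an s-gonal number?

3

s = 3: P(3, 25) = 325. ✓
s = 5: P(5, 14) = 287 and P(5, 15) = 330; 325 is not s-gonal.
s = 6: P(6, 13) = 325. ✓
s = 7: P(7, 11) = 286 and P(7, 12) = 342; 325 is not s-gonal.
s = 8: P(8, 10) = 280 and P(8, 11) = 341; 325 is not s-gonal.
s = 9: P(9, 10) = 325. ✓
s = 12: P(12, 8) = 288 and P(12, 9) = 369; 325 is not s-gonal.
Hits: s ∈ {3, 6, 9} → 3.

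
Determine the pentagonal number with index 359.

193142

The 359th pentagonal number is n(3n−1)/2 with n = 359.
359·(3·359 − 1)/2 = 359·1076/2 = 359·538 = 193142.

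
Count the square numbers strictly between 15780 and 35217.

62

The n-th square number is n².
Smallest index with value > 15780: n = 126 (giving 15876).
Largest index with value < 35217: n = 187 (giving 34969).
Indices 126 through 187: 62 terms.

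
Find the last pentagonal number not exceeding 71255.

Solve n(3n−1)/2 ≤ 71255 for integer n.
n = 218 gives 71177 ≤ 71255, while n = 219 gives 71832 > 71255; so the answer is 71177.

71177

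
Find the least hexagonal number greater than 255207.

255970

Solve n(2n−1) > 255207 for integer n.
The largest n with value ≤ 255207 is 357 (since 254541 ≤ 255207 < 255970), so the first above is n = 358, value 255970.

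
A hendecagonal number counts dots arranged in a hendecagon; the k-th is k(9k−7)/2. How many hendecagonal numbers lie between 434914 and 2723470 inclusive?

467

The n-th hendecagonal number is n(9n−7)/2.
Smallest index with value ≥ 434914: n = 312 (giving 436956).
Largest index with value ≤ 2723470: n = 778 (giving 2721055).
Indices 312 through 778: 467 terms.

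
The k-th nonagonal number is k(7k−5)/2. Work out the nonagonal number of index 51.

The 51st nonagonal number is n(7n−5)/2 with n = 51.
51·(7·51 − 5)/2 = 51·352/2 = 51·176 = 8976.

8976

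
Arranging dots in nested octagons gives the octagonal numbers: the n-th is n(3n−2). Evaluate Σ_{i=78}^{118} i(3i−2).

1190476

Σ i(3i−2) = 3Σi² − 2Σi over i = 78..118.
Σi = 7021 − 3003 = 4018 and Σi² = 554659 − 155155 = 399504.
3·399504 − 2·4018 = 1190476.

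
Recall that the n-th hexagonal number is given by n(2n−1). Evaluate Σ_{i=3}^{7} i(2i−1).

Σ i(2i−1) = 2Σi² − Σi over i = 3..7.
Σi = 28 − 3 = 25 and Σi² = 140 − 5 = 135.
2·135 − 1·25 = 245.

245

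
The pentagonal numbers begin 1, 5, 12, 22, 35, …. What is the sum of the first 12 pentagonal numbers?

Σ i(3i−1)/2 = (3Σi² − Σi) / 2 over i = 1..12.
Σi = 78 and Σi² = 650.
(3·650 − 1·78) / 2 = 1872/2 = 936.

936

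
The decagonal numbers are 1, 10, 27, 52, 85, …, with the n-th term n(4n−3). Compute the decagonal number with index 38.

5662

The 38th decagonal number is n(4n−3) with n = 38.
38·(4·38 − 3) = 38·149 = 5662.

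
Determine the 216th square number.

216² = 46656.

46656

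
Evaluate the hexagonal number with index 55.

The 55th hexagonal number is n(2n−1) with n = 55.
55·(2·55 − 1) = 55·109 = 5995.

5995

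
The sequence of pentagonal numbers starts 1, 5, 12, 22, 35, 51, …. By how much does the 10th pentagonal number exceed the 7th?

10·(3·10 − 1)/2 = 145 and 7·(3·7 − 1)/2 = 70.
Difference: 145 − 70 = 75.

75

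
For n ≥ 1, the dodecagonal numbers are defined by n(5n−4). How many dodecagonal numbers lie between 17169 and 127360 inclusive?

102

The n-th dodecagonal number is n(5n−4).
Smallest index with value ≥ 17169: n = 59 (giving 17169).
Largest index with value ≤ 127360: n = 160 (giving 127360).
Indices 59 through 160: 102 terms.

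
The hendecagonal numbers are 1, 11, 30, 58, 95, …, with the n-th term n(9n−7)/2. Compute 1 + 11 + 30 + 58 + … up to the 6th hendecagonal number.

Σ i(9i−7)/2 = (9Σi² − 7Σi) / 2 over i = 1..6.
Σi = 21 and Σi² = 91.
(9·91 − 7·21) / 2 = 672/2 = 336.

336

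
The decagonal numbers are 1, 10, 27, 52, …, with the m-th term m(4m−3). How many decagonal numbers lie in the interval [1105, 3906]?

15

The n-th decagonal number is n(4n−3).
Smallest index with value ≥ 1105: n = 17 (giving 1105).
Largest index with value ≤ 3906: n = 31 (giving 3751).
Indices 17 through 31: 15 terms.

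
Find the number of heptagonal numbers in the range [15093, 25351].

24

The n-th heptagonal number is n(5n−3)/2.
Smallest index with value ≥ 15093: n = 78 (giving 15093).
Largest index with value ≤ 25351: n = 101 (giving 25351).
Indices 78 through 101: 24 terms.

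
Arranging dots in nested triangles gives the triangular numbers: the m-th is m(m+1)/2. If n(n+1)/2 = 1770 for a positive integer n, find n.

59

Set n(n+1)/2 = 1770, giving n² + n − 3540 = 0.
The discriminant is 1 + 8·1770 = 14161, and √14161 = 119.
So n = (-1 + 119) / 2 = 118/2 = 59.
Check: 59·60/2 = 1770. ✓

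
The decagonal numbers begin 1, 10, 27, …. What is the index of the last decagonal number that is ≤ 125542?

Solve n(4n−3) ≤ 125542 for integer n.
n = 177 gives 124785 ≤ 125542, while n = 178 gives 126202 > 125542; so the answer is index 177.

177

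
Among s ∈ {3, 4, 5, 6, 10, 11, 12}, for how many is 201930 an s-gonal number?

2

s = 3: P(3, 635) = 201930. ✓
s = 4: P(4, 449) = 201601 and P(4, 450) = 202500; 201930 is not s-gonal.
s = 5: P(5, 367) = 201850 and P(5, 368) = 202952; 201930 is not s-gonal.
s = 6: P(6, 318) = 201930. ✓
s = 10: P(10, 225) = 201825 and P(10, 226) = 203626; 201930 is not s-gonal.
s = 11: P(11, 212) = 201506 and P(11, 213) = 203415; 201930 is not s-gonal.
s = 12: P(12, 201) = 201201 and P(12, 202) = 203212; 201930 is not s-gonal.
Hits: s ∈ {3, 6} → 2.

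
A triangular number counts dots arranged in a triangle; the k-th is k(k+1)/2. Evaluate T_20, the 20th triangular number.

210

20·21/2 = 420/2 = 210.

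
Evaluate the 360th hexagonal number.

258840

The 360th hexagonal number is n(2n−1) with n = 360.
360·(2·360 − 1) = 360·719 = 258840.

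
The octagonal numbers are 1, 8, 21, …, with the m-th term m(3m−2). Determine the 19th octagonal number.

1045

19·(3·19 − 2) = 19·55 = 1045.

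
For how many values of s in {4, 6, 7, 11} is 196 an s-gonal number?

s = 4: P(4, 14) = 196. ✓
s = 6: P(6, 10) = 190 and P(6, 11) = 231; 196 is not s-gonal.
s = 7: P(7, 9) = 189 and P(7, 10) = 235; 196 is not s-gonal.
s = 11: P(11, 7) = 196. ✓
Hits: s ∈ {4, 11} → 2.

2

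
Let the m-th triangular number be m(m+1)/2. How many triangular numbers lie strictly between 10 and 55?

The n-th triangular number is n(n+1)/2.
Smallest index with value > 10: n = 5 (giving 15).
Largest index with value < 55: n = 9 (giving 45).
Indices 5 through 9: 5 terms.

5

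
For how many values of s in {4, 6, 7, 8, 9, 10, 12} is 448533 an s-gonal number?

s = 4: P(4, 669) = 447561 and P(4, 670) = 448900; 448533 is not s-gonal.
s = 6: P(6, 473) = 446985 and P(6, 474) = 448878; 448533 is not s-gonal.
s = 7: P(7, 423) = 446688 and P(7, 424) = 448804; 448533 is not s-gonal.
s = 8: P(8, 387) = 448533. ✓
s = 9: P(9, 358) = 447679 and P(9, 359) = 450186; 448533 is not s-gonal.
s = 10: P(10, 335) = 447895 and P(10, 336) = 450576; 448533 is not s-gonal.
s = 12: P(12, 299) = 445809 and P(12, 300) = 448800; 448533 is not s-gonal.
Hits: s ∈ {8} → 1.

1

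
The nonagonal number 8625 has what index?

Set n(7n−5)/2 = 8625, giving 7n² − 5n − 17250 = 0.
The discriminant is 25 + 56·8625 = 483025, and √483025 = 695.
So n = (5 + 695) / 14 = 700/14 = 50.

50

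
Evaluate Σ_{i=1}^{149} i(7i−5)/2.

Σ i(7i−5)/2 = (7Σi² − 5Σi) / 2 over i = 1..149.
Σi = 11175 and Σi² = 1113775.
(7·1113775 − 5·11175) / 2 = 7740550/2 = 3870275.

3870275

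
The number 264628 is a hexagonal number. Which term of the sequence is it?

Set n(2n−1) = 264628, giving 2n² − n − 264628 = 0.
So n = (1 + 1455) / 4 = 1456/4 = 364.

364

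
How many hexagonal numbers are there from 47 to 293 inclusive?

The n-th hexagonal number is n(2n−1).
Smallest index with value ≥ 47: n = 6 (giving 66).
Largest index with value ≤ 293: n = 12 (giving 276).
Indices 6 through 12: 7 terms.

7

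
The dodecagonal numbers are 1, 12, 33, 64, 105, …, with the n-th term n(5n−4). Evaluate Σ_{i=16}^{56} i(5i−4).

Σ i(5i−4) = 5Σi² − 4Σi over i = 16..56.
Σi = 1596 − 120 = 1476 and Σi² = 60116 − 1240 = 58876.
5·58876 − 4·1476 = 288476.

288476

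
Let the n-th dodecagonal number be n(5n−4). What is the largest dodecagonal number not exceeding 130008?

128961

Solve n(5n−4) ≤ 130008 for integer n.
n = 161 gives 128961 ≤ 130008, while n = 162 gives 130572 > 130008; so the answer is 128961.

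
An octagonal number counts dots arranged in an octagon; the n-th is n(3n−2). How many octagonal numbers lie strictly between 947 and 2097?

8

The n-th octagonal number is n(3n−2).
Smallest index with value > 947: n = 19 (giving 1045).
Largest index with value < 2097: n = 26 (giving 1976).
Indices 19 through 26: 8 terms.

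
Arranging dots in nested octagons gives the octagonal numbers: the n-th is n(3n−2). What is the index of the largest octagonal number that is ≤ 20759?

83

Solve n(3n−2) ≤ 20759 for integer n.
n = 83 gives 20501 ≤ 20759, while n = 84 gives 21000 > 20759; so the answer is index 83.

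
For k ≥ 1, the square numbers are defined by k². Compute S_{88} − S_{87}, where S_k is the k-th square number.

n² − (n−1)² = 2n − 1, so 88² − 87² = 2·88 − 1 = 175.

175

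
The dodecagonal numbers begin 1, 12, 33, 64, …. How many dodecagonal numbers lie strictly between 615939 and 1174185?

133

The n-th dodecagonal number is n(5n−4).
Smallest index with value > 615939: n = 352 (giving 618112).
Largest index with value < 1174185: n = 484 (giving 1169344).
Indices 352 through 484: 133 terms.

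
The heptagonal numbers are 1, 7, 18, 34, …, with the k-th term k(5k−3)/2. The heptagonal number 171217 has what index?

262

Set n(5n−3)/2 = 171217, giving 5n² − 3n − 342434 = 0.
So n = (3 + 2617) / 10 = 2620/10 = 262.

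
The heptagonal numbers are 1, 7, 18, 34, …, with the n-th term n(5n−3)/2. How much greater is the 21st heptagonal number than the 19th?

197

21·(5·21 − 3)/2 = 1071 and 19·(5·19 − 3)/2 = 874.
Difference: 1071 − 874 = 197.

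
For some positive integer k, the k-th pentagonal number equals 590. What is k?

Set n(3n−1)/2 = 590, giving 3n² − n − 1180 = 0.
So n = (1 + 119) / 6 = 120/6 = 20.
Check: 20·(3·20 − 1)/2 = 590. ✓

20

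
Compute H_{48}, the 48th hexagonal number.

4560

48·(2·48 − 1) = 48·95 = 4560.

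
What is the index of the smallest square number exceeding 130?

Solve n² > 130 for integer n.
The largest n with value ≤ 130 is 11 (since 121 ≤ 130 < 144), so the first above is n = 12, value 144.

12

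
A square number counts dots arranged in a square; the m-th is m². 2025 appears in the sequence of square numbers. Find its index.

45

We need n² = 2025, so n = √2025 = 45.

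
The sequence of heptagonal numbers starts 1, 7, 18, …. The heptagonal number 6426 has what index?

Set n(5n−3)/2 = 6426, giving 5n² − 3n − 12852 = 0.
The discriminant is 9 + 40·6426 = 257049, and √257049 = 507.
So n = (3 + 507) / 10 = 510/10 = 51.
Check: 51·(5·51 − 3)/2 = 6426. ✓

51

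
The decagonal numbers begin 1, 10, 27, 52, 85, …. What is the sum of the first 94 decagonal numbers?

Σ i(4i−3) = 4Σi² − 3Σi over i = 1..94.
Σi = 4465 and Σi² = 281295.
4·281295 − 3·4465 = 1111785.

1111785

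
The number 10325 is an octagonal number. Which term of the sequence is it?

59

Set n(3n−2) = 10325, giving 3n² − 2n − 10325 = 0.
The discriminant is 4 + 12·10325 = 123904, and √123904 = 352.
So n = (2 + 352) / 6 = 354/6 = 59.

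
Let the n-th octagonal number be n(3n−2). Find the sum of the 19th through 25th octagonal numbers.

Σ i(3i−2) = 3Σi² − 2Σi over i = 19..25.
Σi = 325 − 171 = 154 and Σi² = 5525 − 2109 = 3416.
3·3416 − 2·154 = 9940.

9940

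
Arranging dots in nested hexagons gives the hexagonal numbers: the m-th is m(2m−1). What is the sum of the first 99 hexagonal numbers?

Σ i(2i−1) = 2Σi² − Σi over i = 1..99.
Σi = 4950 and Σi² = 328350.
2·328350 − 1·4950 = 651750.

651750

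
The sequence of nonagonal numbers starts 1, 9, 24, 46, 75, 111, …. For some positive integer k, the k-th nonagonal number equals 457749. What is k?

Set n(7n−5)/2 = 457749, giving 7n² − 5n − 915498 = 0.
The discriminant is 25 + 56·457749 = 25633969, and √25633969 = 5063.
So n = (5 + 5063) / 14 = 5068/14 = 362.

362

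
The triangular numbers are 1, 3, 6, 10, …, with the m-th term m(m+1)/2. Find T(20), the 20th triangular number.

210

The 20th triangular number is n(n+1)/2 with n = 20.
20·21/2 = 420/2 = 210.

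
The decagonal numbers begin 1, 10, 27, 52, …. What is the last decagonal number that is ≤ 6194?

Solve n(4n−3) ≤ 6194 for integer n.
n = 39 gives 5967 ≤ 6194, while n = 40 gives 6280 > 6194; so the answer is 5967.

5967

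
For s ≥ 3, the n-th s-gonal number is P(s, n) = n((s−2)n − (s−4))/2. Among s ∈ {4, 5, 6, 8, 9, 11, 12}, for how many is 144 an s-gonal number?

s = 4: P(4, 12) = 144. ✓
s = 5: P(5, 9) = 117 and P(5, 10) = 145; 144 is not s-gonal.
s = 6: P(6, 8) = 120 and P(6, 9) = 153; 144 is not s-gonal.
s = 8: P(8, 7) = 133 and P(8, 8) = 176; 144 is not s-gonal.
s = 9: P(9, 6) = 111 and P(9, 7) = 154; 144 is not s-gonal.
s = 11: P(11, 6) = 141 and P(11, 7) = 196; 144 is not s-gonal.
s = 12: P(12, 5) = 105 and P(12, 6) = 156; 144 is not s-gonal.
Hits: s ∈ {4} → 1.

1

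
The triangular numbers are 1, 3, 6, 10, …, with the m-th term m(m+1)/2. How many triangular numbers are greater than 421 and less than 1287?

The n-th triangular number is n(n+1)/2.
Smallest index with value > 421: n = 29 (giving 435).
Largest index with value < 1287: n = 50 (giving 1275).
Indices 29 through 50: 22 terms.

22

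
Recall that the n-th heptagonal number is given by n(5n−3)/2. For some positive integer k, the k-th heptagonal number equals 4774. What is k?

Set n(5n−3)/2 = 4774, giving 5n² − 3n − 9548 = 0.
The discriminant is 9 + 40·4774 = 190969, and √190969 = 437.
So n = (3 + 437) / 10 = 440/10 = 44.
Check: 44·(5·44 − 3)/2 = 4774. ✓

44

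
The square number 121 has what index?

11

We need n² = 121, so n = √121 = 11.
Check: 11² = 121. ✓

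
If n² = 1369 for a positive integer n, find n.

37

We need n² = 1369, so n = √1369 = 37.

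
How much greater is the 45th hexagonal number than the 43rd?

45·(2·45 − 1) = 4005 and 43·(2·43 − 1) = 3655.
Difference: 4005 − 3655 = 350.

350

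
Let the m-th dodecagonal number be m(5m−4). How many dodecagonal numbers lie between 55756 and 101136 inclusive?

37

The n-th dodecagonal number is n(5n−4).
Smallest index with value ≥ 55756: n = 106 (giving 55756).
Largest index with value ≤ 101136: n = 142 (giving 100252).
Indices 106 through 142: 37 terms.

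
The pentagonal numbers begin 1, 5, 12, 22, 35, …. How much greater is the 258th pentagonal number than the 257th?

Consecutive pentagonal numbers differ by 3n − 2: here 3·258 − 2 = 772.

772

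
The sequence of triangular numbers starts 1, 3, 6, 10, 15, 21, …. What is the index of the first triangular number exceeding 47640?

Solve n(n+1)/2 > 47640 for integer n.
The largest n with value ≤ 47640 is 308 (since 47586 ≤ 47640 < 47895), so the first above is n = 309, value 47895.

309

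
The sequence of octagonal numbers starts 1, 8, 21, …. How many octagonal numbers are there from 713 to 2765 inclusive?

The n-th octagonal number is n(3n−2).
Smallest index with value ≥ 713: n = 16 (giving 736).
Largest index with value ≤ 2765: n = 30 (giving 2640).
Indices 16 through 30: 15 terms.

15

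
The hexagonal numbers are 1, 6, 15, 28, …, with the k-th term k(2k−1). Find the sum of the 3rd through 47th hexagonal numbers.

70305

Σ i(2i−1) = 2Σi² − Σi over i = 3..47.
Σi = 1128 − 3 = 1125 and Σi² = 35720 − 5 = 35715.
2·35715 − 1·1125 = 70305.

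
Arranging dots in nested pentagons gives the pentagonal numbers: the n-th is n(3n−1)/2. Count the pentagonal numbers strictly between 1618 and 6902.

34

The n-th pentagonal number is n(3n−1)/2.
Smallest index with value > 1618: n = 34 (giving 1717).
Largest index with value < 6902: n = 67 (giving 6700).
Indices 34 through 67: 34 terms.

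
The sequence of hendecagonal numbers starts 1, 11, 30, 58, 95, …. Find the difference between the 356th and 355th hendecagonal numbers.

3196

Consecutive hendecagonal numbers differ by 9n − 8: here 9·356 − 8 = 3196.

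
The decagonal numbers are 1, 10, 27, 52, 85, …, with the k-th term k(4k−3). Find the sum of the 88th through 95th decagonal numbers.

Σ i(4i−3) = 4Σi² − 3Σi over i = 88..95.
Σi = 4560 − 3828 = 732 and Σi² = 290320 − 223300 = 67020.
4·67020 − 3·732 = 265884.

265884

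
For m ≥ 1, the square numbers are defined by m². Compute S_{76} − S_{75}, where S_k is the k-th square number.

151

n² − (n−1)² = 2n − 1, so 76² − 75² = 2·76 − 1 = 151.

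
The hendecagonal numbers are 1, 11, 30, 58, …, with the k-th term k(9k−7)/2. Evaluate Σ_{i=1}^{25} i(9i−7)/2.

23725

Σ i(9i−7)/2 = (9Σi² − 7Σi) / 2 over i = 1..25.
Σi = 325 and Σi² = 5525.
(9·5525 − 7·325) / 2 = 47450/2 = 23725.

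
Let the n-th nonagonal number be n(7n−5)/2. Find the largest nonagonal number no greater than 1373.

1350

Solve n(7n−5)/2 ≤ 1373 for integer n.
n = 20 gives 1350 ≤ 1373, while n = 21 gives 1491 > 1373; so the answer is 1350.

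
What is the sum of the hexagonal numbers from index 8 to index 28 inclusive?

Σ i(2i−1) = 2Σi² − Σi over i = 8..28.
Σi = 406 − 28 = 378 and Σi² = 7714 − 140 = 7574.
2·7574 − 1·378 = 14770.

14770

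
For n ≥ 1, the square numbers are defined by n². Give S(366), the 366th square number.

133956

The 366th square number is n² with n = 366.
366² = 133956.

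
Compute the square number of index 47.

2209

The 47th square number is n² with n = 47.
47² = 2209.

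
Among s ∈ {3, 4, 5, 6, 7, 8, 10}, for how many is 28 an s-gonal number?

2

s = 3: P(3, 7) = 28. ✓
s = 4: P(4, 5) = 25 and P(4, 6) = 36; 28 is not s-gonal.
s = 5: P(5, 4) = 22 and P(5, 5) = 35; 28 is not s-gonal.
s = 6: P(6, 4) = 28. ✓
s = 7: P(7, 3) = 18 and P(7, 4) = 34; 28 is not s-gonal.
s = 8: P(8, 3) = 21 and P(8, 4) = 40; 28 is not s-gonal.
s = 10: P(10, 3) = 27 and P(10, 4) = 52; 28 is not s-gonal.
Hits: s ∈ {3, 6} → 2.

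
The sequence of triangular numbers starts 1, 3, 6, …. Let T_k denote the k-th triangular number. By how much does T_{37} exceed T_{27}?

37·38/2 = 703 and 27·28/2 = 378.
Difference: 703 − 378 = 325.

325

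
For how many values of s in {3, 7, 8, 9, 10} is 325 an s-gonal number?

2

s = 3: P(3, 25) = 325. ✓
s = 7: P(7, 11) = 286 and P(7, 12) = 342; 325 is not s-gonal.
s = 8: P(8, 10) = 280 and P(8, 11) = 341; 325 is not s-gonal.
s = 9: P(9, 10) = 325. ✓
s = 10: P(10, 9) = 297 and P(10, 10) = 370; 325 is not s-gonal.
Hits: s ∈ {3, 9} → 2.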